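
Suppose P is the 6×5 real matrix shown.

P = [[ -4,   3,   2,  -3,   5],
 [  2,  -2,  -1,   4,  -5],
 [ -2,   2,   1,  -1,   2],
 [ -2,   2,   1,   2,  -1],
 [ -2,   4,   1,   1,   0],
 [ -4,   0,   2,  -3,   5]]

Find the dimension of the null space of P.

Row reduce to echelon form.
R2 ← R2 + (1/2)·R1: [0, -1/2, 0, 5/2, -5/2]
R3 ← R3 − (1/2)·R1: [0, 1/2, 0, 1/2, -1/2]
R4 ← R4 − (1/2)·R1: [0, 1/2, 0, 7/2, -7/2]
R5 ← R5 − (1/2)·R1: [0, 5/2, 0, 5/2, -5/2]
R6 ← R6 − R1: [0, -3, 0, 0, 0]
R3 ← R3 + R2: [0, 0, 0, 3, -3]
R4 ← R4 + R2: [0, 0, 0, 6, -6]
R5 ← R5 + (5)·R2: [0, 0, 0, 15, -15]
R6 ← R6 − (6)·R2: [0, 0, 0, -15, 15]
R4 ← R4 − (2)·R3: [0, 0, 0, 0, 0]
R5 ← R5 − (5)·R3: [0, 0, 0, 0, 0]
R6 ← R6 + (5)·R3: [0, 0, 0, 0, 0]
3 nonzero rows, so rank(P) = 3.
P has 5 columns; by rank–nullity, nullity = 5 − 3 = 2.

2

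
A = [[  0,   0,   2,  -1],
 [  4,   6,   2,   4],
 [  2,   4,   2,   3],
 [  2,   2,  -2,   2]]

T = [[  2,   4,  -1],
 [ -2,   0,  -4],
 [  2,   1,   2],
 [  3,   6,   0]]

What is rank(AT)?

3

First compute AT:
[[  1,  -4,   4],
 [ 12,  42, -24],
 [  9,  28, -14],
 [  2,  18, -14]]
Now row reduce the product.
R2 ← R2 − (12)·R1: [0, 90, -72]
R3 ← R3 − (9)·R1: [0, 64, -50]
R4 ← R4 − (2)·R1: [0, 26, -22]
R3 ← R3 − (32/45)·R2: [0, 0, 6/5]
R4 ← R4 − (13/45)·R2: [0, 0, -6/5]
R4 ← R4 + R3: [0, 0, 0]
3 nonzero rows, so rank(AT) = 3.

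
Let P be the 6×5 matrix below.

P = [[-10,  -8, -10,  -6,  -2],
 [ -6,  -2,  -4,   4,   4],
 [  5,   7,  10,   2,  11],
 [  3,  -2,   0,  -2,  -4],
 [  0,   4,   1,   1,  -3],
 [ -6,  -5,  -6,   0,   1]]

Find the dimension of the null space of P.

Row reduce to echelon form.
R2 ← R2 − (3/5)·R1: [0, 14/5, 2, 38/5, 26/5]
R3 ← R3 + (1/2)·R1: [0, 3, 5, -1, 10]
R4 ← R4 + (3/10)·R1: [0, -22/5, -3, -19/5, -23/5]
R6 ← R6 − (3/5)·R1: [0, -1/5, 0, 18/5, 11/5]
R3 ← R3 − (15/14)·R2: [0, 0, 20/7, -64/7, 31/7]
R4 ← R4 + (11/7)·R2: [0, 0, 1/7, 57/7, 25/7]
R5 ← R5 − (10/7)·R2: [0, 0, -13/7, -69/7, -73/7]
R6 ← R6 + (1/14)·R2: [0, 0, 1/7, 29/7, 18/7]
R4 ← R4 − (1/20)·R3: [0, 0, 0, 43/5, 67/20]
R5 ← R5 + (13/20)·R3: [0, 0, 0, -79/5, -151/20]
R6 ← R6 − (1/20)·R3: [0, 0, 0, 23/5, 47/20]
R5 ← R5 + (79/43)·R4: [0, 0, 0, 0, -60/43]
R6 ← R6 − (23/43)·R4: [0, 0, 0, 0, 24/43]
R6 ← R6 + (2/5)·R5: [0, 0, 0, 0, 0]
5 nonzero rows, so rank(P) = 5.
P has 5 columns; by rank–nullity, nullity = 5 − 5 = 0.

0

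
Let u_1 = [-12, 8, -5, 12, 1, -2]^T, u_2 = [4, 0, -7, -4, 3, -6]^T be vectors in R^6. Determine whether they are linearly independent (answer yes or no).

Form the matrix with these vectors as rows and row reduce.
R2 ← R2 + (1/3)·R1: [0, 8/3, -26/3, 0, 10/3, -20/3]
2 nonzero rows, so the 2 vectors span a space of dimension 2.
Since 2 = 2, the vectors are linearly independent.

yes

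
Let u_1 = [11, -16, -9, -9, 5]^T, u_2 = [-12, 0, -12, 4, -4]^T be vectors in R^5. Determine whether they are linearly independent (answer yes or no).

Form the matrix with these vectors as rows and row reduce.
R2 ← R2 + (12/11)·R1: [0, -192/11, -240/11, -64/11, 16/11]
2 nonzero rows, so the 2 vectors span a space of dimension 2.
Since 2 = 2, the vectors are linearly independent.

yes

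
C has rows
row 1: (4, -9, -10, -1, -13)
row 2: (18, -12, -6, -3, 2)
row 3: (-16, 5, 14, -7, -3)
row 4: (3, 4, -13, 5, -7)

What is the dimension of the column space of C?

4

Row reduce to echelon form.
R2 ← R2 − (9/2)·R1: [0, 57/2, 39, 3/2, 121/2]
R3 ← R3 + (4)·R1: [0, -31, -26, -11, -55]
R4 ← R4 − (3/4)·R1: [0, 43/4, -11/2, 23/4, 11/4]
R3 ← R3 + (62/57)·R2: [0, 0, 312/19, -178/19, 616/57]
R4 ← R4 − (43/114)·R2: [0, 0, -384/19, 197/38, -1144/57]
R4 ← R4 + (16/13)·R3: [0, 0, 0, -165/26, -88/13]
Echelon form has 4 nonzero rows, so rank(C) = 4.
The column space has dimension equal to the rank: 4.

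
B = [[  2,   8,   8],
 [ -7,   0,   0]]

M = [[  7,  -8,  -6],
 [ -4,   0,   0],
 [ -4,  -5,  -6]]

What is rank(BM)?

First compute BM:
[[-50, -56, -60],
 [-49,  56,  42]]
Now row reduce the product.
R2 ← R2 − (49/50)·R1: [0, 2772/25, 504/5]
2 nonzero rows, so rank(BM) = 2.

2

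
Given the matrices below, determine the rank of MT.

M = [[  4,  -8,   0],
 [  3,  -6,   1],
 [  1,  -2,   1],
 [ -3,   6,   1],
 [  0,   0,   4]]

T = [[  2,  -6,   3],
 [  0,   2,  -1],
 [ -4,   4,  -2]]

2

First compute MT:
[[  8, -40,  20],
 [  2, -26,  13],
 [ -2,  -6,   3],
 [-10,  34, -17],
 [-16,  16,  -8]]
Now row reduce the product.
R2 ← R2 − (1/4)·R1: [0, -16, 8]
R3 ← R3 + (1/4)·R1: [0, -16, 8]
R4 ← R4 + (5/4)·R1: [0, -16, 8]
R5 ← R5 + (2)·R1: [0, -64, 32]
R3 ← R3 − R2: [0, 0, 0]
R4 ← R4 − R2: [0, 0, 0]
R5 ← R5 − (4)·R2: [0, 0, 0]
2 nonzero rows, so rank(MT) = 2.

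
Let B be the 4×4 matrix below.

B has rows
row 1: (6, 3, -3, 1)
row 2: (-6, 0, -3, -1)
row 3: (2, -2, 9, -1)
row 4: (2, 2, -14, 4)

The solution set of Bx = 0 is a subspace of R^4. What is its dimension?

Row reduce to echelon form.
R2 ← R2 + R1: [0, 3, -6, 0]
R3 ← R3 − (1/3)·R1: [0, -3, 10, -4/3]
R4 ← R4 − (1/3)·R1: [0, 1, -13, 11/3]
R3 ← R3 + R2: [0, 0, 4, -4/3]
R4 ← R4 − (1/3)·R2: [0, 0, -11, 11/3]
R4 ← R4 + (11/4)·R3: [0, 0, 0, 0]
3 nonzero rows, so rank(B) = 3.
B has 4 columns; by rank–nullity, nullity = 4 − 3 = 1.

1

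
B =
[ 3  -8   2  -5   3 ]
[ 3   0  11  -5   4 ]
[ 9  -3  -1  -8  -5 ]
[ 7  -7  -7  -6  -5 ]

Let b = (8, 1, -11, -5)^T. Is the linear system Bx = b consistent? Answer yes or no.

yes

Row reduce the augmented matrix [B | b].
R2 ← R2 − R1: [0, 8, 9, 0, 1, -7]
R3 ← R3 − (3)·R1: [0, 21, -7, 7, -14, -35]
R4 ← R4 − (7/3)·R1: [0, 35/3, -35/3, 17/3, -12, -71/3]
R3 ← R3 − (21/8)·R2: [0, 0, -245/8, 7, -133/8, -133/8]
R4 ← R4 − (35/24)·R2: [0, 0, -595/24, 17/3, -323/24, -323/24]
R4 ← R4 − (17/21)·R3: [0, 0, 0, 0, 0, 0]
The echelon form has 3 nonzero rows, and every pivot lies in the first 5 columns, so rank(B) = rank([B|b]) = 3.
The system is consistent.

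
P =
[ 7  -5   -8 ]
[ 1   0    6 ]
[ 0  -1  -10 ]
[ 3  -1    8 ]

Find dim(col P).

2

Row reduce to echelon form.
R2 ← R2 − (1/7)·R1: [0, 5/7, 50/7]
R4 ← R4 − (3/7)·R1: [0, 8/7, 80/7]
R3 ← R3 + (7/5)·R2: [0, 0, 0]
R4 ← R4 − (8/5)·R2: [0, 0, 0]
Echelon form has 2 nonzero rows, so rank(P) = 2.
The column space has dimension equal to the rank: 2.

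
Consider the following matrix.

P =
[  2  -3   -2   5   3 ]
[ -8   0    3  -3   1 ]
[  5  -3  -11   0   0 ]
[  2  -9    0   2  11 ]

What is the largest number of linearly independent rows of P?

4

Row reduce to echelon form.
R2 ← R2 + (4)·R1: [0, -12, -5, 17, 13]
R3 ← R3 − (5/2)·R1: [0, 9/2, -6, -25/2, -15/2]
R4 ← R4 − R1: [0, -6, 2, -3, 8]
R3 ← R3 + (3/8)·R2: [0, 0, -63/8, -49/8, -21/8]
R4 ← R4 − (1/2)·R2: [0, 0, 9/2, -23/2, 3/2]
R4 ← R4 + (4/7)·R3: [0, 0, 0, -15, 0]
Echelon form has 4 nonzero rows, so rank(P) = 4.
The rank gives the maximum number of linearly independent rows: 4.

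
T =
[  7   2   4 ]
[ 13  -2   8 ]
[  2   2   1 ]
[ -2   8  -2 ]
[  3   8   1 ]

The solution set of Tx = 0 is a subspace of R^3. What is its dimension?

1

Row reduce to echelon form.
R2 ← R2 − (13/7)·R1: [0, -40/7, 4/7]
R3 ← R3 − (2/7)·R1: [0, 10/7, -1/7]
R4 ← R4 + (2/7)·R1: [0, 60/7, -6/7]
R5 ← R5 − (3/7)·R1: [0, 50/7, -5/7]
R3 ← R3 + (1/4)·R2: [0, 0, 0]
R4 ← R4 + (3/2)·R2: [0, 0, 0]
R5 ← R5 + (5/4)·R2: [0, 0, 0]
2 nonzero rows, so rank(T) = 2.
T has 3 columns; by rank–nullity, nullity = 3 − 2 = 1.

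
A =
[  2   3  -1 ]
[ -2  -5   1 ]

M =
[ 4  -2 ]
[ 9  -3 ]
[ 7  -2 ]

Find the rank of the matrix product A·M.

2

First compute AM:
[[ 28, -11],
 [-46,  17]]
Now row reduce the product.
R2 ← R2 + (23/14)·R1: [0, -15/14]
2 nonzero rows, so rank(AM) = 2.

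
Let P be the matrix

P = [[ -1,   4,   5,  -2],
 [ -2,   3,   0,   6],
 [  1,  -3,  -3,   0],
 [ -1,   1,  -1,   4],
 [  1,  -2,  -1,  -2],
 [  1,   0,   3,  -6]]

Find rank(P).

Row reduce to echelon form.
R2 ← R2 − (2)·R1: [0, -5, -10, 10]
R3 ← R3 + R1: [0, 1, 2, -2]
R4 ← R4 − R1: [0, -3, -6, 6]
R5 ← R5 + R1: [0, 2, 4, -4]
R6 ← R6 + R1: [0, 4, 8, -8]
R3 ← R3 + (1/5)·R2: [0, 0, 0, 0]
R4 ← R4 − (3/5)·R2: [0, 0, 0, 0]
R5 ← R5 + (2/5)·R2: [0, 0, 0, 0]
R6 ← R6 + (4/5)·R2: [0, 0, 0, 0]
Echelon form has 2 nonzero rows, so rank(P) = 2.

2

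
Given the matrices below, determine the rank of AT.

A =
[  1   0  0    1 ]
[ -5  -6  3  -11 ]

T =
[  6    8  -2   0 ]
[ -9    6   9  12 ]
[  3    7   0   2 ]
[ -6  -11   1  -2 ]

First compute AT:
[[  0,  -3,  -1,  -2],
 [ 99,  66, -55, -44]]
Now row reduce the product.
Swap R1 ↔ R2
2 nonzero rows, so rank(AT) = 2.

2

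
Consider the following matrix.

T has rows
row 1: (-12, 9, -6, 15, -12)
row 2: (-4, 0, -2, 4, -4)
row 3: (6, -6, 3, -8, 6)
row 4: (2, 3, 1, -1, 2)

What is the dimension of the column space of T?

Row reduce to echelon form.
R2 ← R2 − (1/3)·R1: [0, -3, 0, -1, 0]
R3 ← R3 + (1/2)·R1: [0, -3/2, 0, -1/2, 0]
R4 ← R4 + (1/6)·R1: [0, 9/2, 0, 3/2, 0]
R3 ← R3 − (1/2)·R2: [0, 0, 0, 0, 0]
R4 ← R4 + (3/2)·R2: [0, 0, 0, 0, 0]
Echelon form has 2 nonzero rows, so rank(T) = 2.
The column space has dimension equal to the rank: 2.

2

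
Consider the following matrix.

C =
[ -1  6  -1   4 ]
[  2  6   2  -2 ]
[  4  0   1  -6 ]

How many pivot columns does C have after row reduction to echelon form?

Row reduce to echelon form.
R2 ← R2 + (2)·R1: [0, 18, 0, 6]
R3 ← R3 + (4)·R1: [0, 24, -3, 10]
R3 ← R3 − (4/3)·R2: [0, 0, -3, 2]
Echelon form has 3 nonzero rows, so rank(C) = 3.
Each nonzero row contributes one pivot column: 3 pivot columns.

3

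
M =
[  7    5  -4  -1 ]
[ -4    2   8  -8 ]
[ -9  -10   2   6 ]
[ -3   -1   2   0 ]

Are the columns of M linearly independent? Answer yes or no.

Row reduce M to echelon form.
R2 ← R2 + (4/7)·R1: [0, 34/7, 40/7, -60/7]
R3 ← R3 + (9/7)·R1: [0, -25/7, -22/7, 33/7]
R4 ← R4 + (3/7)·R1: [0, 8/7, 2/7, -3/7]
R3 ← R3 + (25/34)·R2: [0, 0, 18/17, -27/17]
R4 ← R4 − (4/17)·R2: [0, 0, -18/17, 27/17]
R4 ← R4 + R3: [0, 0, 0, 0]
3 pivots among 4 columns.
Only 3 < 4 pivot columns, so the columns are linearly dependent.

no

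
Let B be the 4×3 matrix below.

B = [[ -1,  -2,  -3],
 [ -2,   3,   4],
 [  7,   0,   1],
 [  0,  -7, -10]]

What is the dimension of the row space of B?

2

Row reduce to echelon form.
R2 ← R2 − (2)·R1: [0, 7, 10]
R3 ← R3 + (7)·R1: [0, -14, -20]
R3 ← R3 + (2)·R2: [0, 0, 0]
R4 ← R4 + R2: [0, 0, 0]
Echelon form has 2 nonzero rows, so rank(B) = 2.
The row space has dimension equal to the rank: 2.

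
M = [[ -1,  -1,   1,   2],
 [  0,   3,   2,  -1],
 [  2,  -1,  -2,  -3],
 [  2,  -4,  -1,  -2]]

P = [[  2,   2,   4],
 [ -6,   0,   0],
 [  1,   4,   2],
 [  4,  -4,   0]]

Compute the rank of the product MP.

3

First compute MP:
[[ 13,  -6,  -2],
 [-20,  12,   4],
 [ -4,   8,   4],
 [ 19,   8,   6]]
Now row reduce the product.
R2 ← R2 + (20/13)·R1: [0, 36/13, 12/13]
R3 ← R3 + (4/13)·R1: [0, 80/13, 44/13]
R4 ← R4 − (19/13)·R1: [0, 218/13, 116/13]
R3 ← R3 − (20/9)·R2: [0, 0, 4/3]
R4 ← R4 − (109/18)·R2: [0, 0, 10/3]
R4 ← R4 − (5/2)·R3: [0, 0, 0]
3 nonzero rows, so rank(MP) = 3.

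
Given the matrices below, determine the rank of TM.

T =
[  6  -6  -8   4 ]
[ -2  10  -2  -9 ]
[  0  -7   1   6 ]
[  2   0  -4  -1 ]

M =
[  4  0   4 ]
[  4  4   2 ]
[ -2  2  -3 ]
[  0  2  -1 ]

2

First compute TM:
[[ 16, -32,  32],
 [ 36,  18,  27],
 [-30, -14, -23],
 [ 16, -10,  21]]
Now row reduce the product.
R2 ← R2 − (9/4)·R1: [0, 90, -45]
R3 ← R3 + (15/8)·R1: [0, -74, 37]
R4 ← R4 − R1: [0, 22, -11]
R3 ← R3 + (37/45)·R2: [0, 0, 0]
R4 ← R4 − (11/45)·R2: [0, 0, 0]
2 nonzero rows, so rank(TM) = 2.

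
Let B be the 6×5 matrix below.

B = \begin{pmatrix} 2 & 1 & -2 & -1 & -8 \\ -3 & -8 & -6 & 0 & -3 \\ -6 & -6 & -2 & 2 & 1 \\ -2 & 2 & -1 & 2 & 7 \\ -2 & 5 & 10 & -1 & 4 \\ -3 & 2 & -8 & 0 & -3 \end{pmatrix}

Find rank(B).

5

Row reduce to echelon form.
R2 ← R2 + (3/2)·R1: [0, -13/2, -9, -3/2, -15]
R3 ← R3 + (3)·R1: [0, -3, -8, -1, -23]
R4 ← R4 + R1: [0, 3, -3, 1, -1]
R5 ← R5 + R1: [0, 6, 8, -2, -4]
R6 ← R6 + (3/2)·R1: [0, 7/2, -11, -3/2, -15]
R3 ← R3 − (6/13)·R2: [0, 0, -50/13, -4/13, -209/13]
R4 ← R4 + (6/13)·R2: [0, 0, -93/13, 4/13, -103/13]
R5 ← R5 + (12/13)·R2: [0, 0, -4/13, -44/13, -232/13]
R6 ← R6 + (7/13)·R2: [0, 0, -206/13, -30/13, -300/13]
R4 ← R4 − (93/50)·R3: [0, 0, 0, 22/25, 1099/50]
R5 ← R5 − (2/25)·R3: [0, 0, 0, -84/25, -414/25]
R6 ← R6 − (103/25)·R3: [0, 0, 0, -26/25, 1079/25]
R5 ← R5 + (42/11)·R4: [0, 0, 0, 0, 741/11]
R6 ← R6 + (13/11)·R4: [0, 0, 0, 0, 1521/22]
R6 ← R6 − (39/38)·R5: [0, 0, 0, 0, 0]
Echelon form has 5 nonzero rows, so rank(B) = 5.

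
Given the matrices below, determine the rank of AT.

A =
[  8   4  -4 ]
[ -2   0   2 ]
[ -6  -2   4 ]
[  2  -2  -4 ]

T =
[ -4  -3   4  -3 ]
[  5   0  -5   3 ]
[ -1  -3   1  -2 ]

2

First compute AT:
[[ -8, -12,   8,  -4],
 [  6,   0,  -6,   2],
 [ 10,   6, -10,   4],
 [-14,   6,  14,  -4]]
Now row reduce the product.
R2 ← R2 + (3/4)·R1: [0, -9, 0, -1]
R3 ← R3 + (5/4)·R1: [0, -9, 0, -1]
R4 ← R4 − (7/4)·R1: [0, 27, 0, 3]
R3 ← R3 − R2: [0, 0, 0, 0]
R4 ← R4 + (3)·R2: [0, 0, 0, 0]
2 nonzero rows, so rank(AT) = 2.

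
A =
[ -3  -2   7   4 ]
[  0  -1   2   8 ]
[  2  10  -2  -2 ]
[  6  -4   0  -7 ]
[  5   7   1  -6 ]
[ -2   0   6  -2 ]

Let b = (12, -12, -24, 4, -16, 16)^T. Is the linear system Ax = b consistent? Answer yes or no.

Row reduce the augmented matrix [A | b].
R3 ← R3 + (2/3)·R1: [0, 26/3, 8/3, 2/3, -16]
R4 ← R4 + (2)·R1: [0, -8, 14, 1, 28]
R5 ← R5 + (5/3)·R1: [0, 11/3, 38/3, 2/3, 4]
R6 ← R6 − (2/3)·R1: [0, 4/3, 4/3, -14/3, 8]
R3 ← R3 + (26/3)·R2: [0, 0, 20, 70, -120]
R4 ← R4 − (8)·R2: [0, 0, -2, -63, 124]
R5 ← R5 + (11/3)·R2: [0, 0, 20, 30, -40]
R6 ← R6 + (4/3)·R2: [0, 0, 4, 6, -8]
R4 ← R4 + (1/10)·R3: [0, 0, 0, -56, 112]
R5 ← R5 − R3: [0, 0, 0, -40, 80]
R6 ← R6 − (1/5)·R3: [0, 0, 0, -8, 16]
R5 ← R5 − (5/7)·R4: [0, 0, 0, 0, 0]
R6 ← R6 − (1/7)·R4: [0, 0, 0, 0, 0]
The echelon form has 4 nonzero rows, and every pivot lies in the first 4 columns, so rank(A) = rank([A|b]) = 4.
The system is consistent.

yes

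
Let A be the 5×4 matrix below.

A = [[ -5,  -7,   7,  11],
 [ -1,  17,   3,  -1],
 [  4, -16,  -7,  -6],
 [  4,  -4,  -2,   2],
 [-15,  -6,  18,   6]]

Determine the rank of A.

Row reduce to echelon form.
R2 ← R2 − (1/5)·R1: [0, 92/5, 8/5, -16/5]
R3 ← R3 + (4/5)·R1: [0, -108/5, -7/5, 14/5]
R4 ← R4 + (4/5)·R1: [0, -48/5, 18/5, 54/5]
R5 ← R5 − (3)·R1: [0, 15, -3, -27]
R3 ← R3 + (27/23)·R2: [0, 0, 11/23, -22/23]
R4 ← R4 + (12/23)·R2: [0, 0, 102/23, 210/23]
R5 ← R5 − (75/92)·R2: [0, 0, -99/23, -561/23]
R4 ← R4 − (102/11)·R3: [0, 0, 0, 18]
R5 ← R5 + (9)·R3: [0, 0, 0, -33]
R5 ← R5 + (11/6)·R4: [0, 0, 0, 0]
Echelon form has 4 nonzero rows, so rank(A) = 4.

4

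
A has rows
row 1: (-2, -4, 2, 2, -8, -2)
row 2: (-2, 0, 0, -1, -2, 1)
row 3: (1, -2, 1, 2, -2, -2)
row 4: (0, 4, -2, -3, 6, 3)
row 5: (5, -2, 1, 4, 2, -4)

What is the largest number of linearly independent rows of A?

Row reduce to echelon form.
R2 ← R2 − R1: [0, 4, -2, -3, 6, 3]
R3 ← R3 + (1/2)·R1: [0, -4, 2, 3, -6, -3]
R5 ← R5 + (5/2)·R1: [0, -12, 6, 9, -18, -9]
R3 ← R3 + R2: [0, 0, 0, 0, 0, 0]
R4 ← R4 − R2: [0, 0, 0, 0, 0, 0]
R5 ← R5 + (3)·R2: [0, 0, 0, 0, 0, 0]
Echelon form has 2 nonzero rows, so rank(A) = 2.
The rank gives the maximum number of linearly independent rows: 2.

2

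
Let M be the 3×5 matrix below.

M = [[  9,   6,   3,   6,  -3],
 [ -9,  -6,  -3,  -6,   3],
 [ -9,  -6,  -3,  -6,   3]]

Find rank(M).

Row reduce to echelon form.
R2 ← R2 + R1: [0, 0, 0, 0, 0]
R3 ← R3 + R1: [0, 0, 0, 0, 0]
Echelon form has 1 nonzero row, so rank(M) = 1.

1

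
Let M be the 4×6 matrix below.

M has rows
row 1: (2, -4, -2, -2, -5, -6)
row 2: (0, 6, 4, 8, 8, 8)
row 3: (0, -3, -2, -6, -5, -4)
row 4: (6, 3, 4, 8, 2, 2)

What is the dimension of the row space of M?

Row reduce to echelon form.
R4 ← R4 − (3)·R1: [0, 15, 10, 14, 17, 20]
R3 ← R3 + (1/2)·R2: [0, 0, 0, -2, -1, 0]
R4 ← R4 − (5/2)·R2: [0, 0, 0, -6, -3, 0]
R4 ← R4 − (3)·R3: [0, 0, 0, 0, 0, 0]
Echelon form has 3 nonzero rows, so rank(M) = 3.
The row space has dimension equal to the rank: 3.

3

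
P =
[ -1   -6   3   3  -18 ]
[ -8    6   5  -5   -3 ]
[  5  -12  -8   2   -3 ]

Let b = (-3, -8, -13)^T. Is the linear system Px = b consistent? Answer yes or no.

yes

Row reduce the augmented matrix [P | b].
R2 ← R2 − (8)·R1: [0, 54, -19, -29, 141, 16]
R3 ← R3 + (5)·R1: [0, -42, 7, 17, -93, -28]
R3 ← R3 + (7/9)·R2: [0, 0, -70/9, -50/9, 50/3, -140/9]
The echelon form has 3 nonzero rows, and every pivot lies in the first 5 columns, so rank(P) = rank([P|b]) = 3.
The system is consistent.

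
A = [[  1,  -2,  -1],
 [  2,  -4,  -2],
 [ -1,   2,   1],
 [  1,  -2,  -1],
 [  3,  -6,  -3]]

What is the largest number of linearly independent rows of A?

Row reduce to echelon form.
R2 ← R2 − (2)·R1: [0, 0, 0]
R3 ← R3 + R1: [0, 0, 0]
R4 ← R4 − R1: [0, 0, 0]
R5 ← R5 − (3)·R1: [0, 0, 0]
Echelon form has 1 nonzero row, so rank(A) = 1.
The rank gives the maximum number of linearly independent rows: 1.

1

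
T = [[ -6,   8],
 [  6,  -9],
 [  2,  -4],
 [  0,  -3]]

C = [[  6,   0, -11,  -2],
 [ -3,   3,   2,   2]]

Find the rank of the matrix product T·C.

First compute TC:
[[-60,  24,  82,  28],
 [ 63, -27, -84, -30],
 [ 24, -12, -30, -12],
 [  9,  -9,  -6,  -6]]
Now row reduce the product.
R2 ← R2 + (21/20)·R1: [0, -9/5, 21/10, -3/5]
R3 ← R3 + (2/5)·R1: [0, -12/5, 14/5, -4/5]
R4 ← R4 + (3/20)·R1: [0, -27/5, 63/10, -9/5]
R3 ← R3 − (4/3)·R2: [0, 0, 0, 0]
R4 ← R4 − (3)·R2: [0, 0, 0, 0]
2 nonzero rows, so rank(TC) = 2.

2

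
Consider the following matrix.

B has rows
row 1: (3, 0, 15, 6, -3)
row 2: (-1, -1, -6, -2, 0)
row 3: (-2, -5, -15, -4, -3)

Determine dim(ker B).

Row reduce to echelon form.
R2 ← R2 + (1/3)·R1: [0, -1, -1, 0, -1]
R3 ← R3 + (2/3)·R1: [0, -5, -5, 0, -5]
R3 ← R3 − (5)·R2: [0, 0, 0, 0, 0]
2 nonzero rows, so rank(B) = 2.
B has 5 columns; by rank–nullity, nullity = 5 − 2 = 3.

3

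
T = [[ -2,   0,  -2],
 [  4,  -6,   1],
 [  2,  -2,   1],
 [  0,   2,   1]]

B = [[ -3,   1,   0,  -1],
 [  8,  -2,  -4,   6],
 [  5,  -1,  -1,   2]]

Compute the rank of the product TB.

First compute TB:
[[ -4,   0,   2,  -2],
 [-55,  15,  23, -38],
 [-17,   5,   7, -12],
 [ 21,  -5,  -9,  14]]
Now row reduce the product.
R2 ← R2 − (55/4)·R1: [0, 15, -9/2, -21/2]
R3 ← R3 − (17/4)·R1: [0, 5, -3/2, -7/2]
R4 ← R4 + (21/4)·R1: [0, -5, 3/2, 7/2]
R3 ← R3 − (1/3)·R2: [0, 0, 0, 0]
R4 ← R4 + (1/3)·R2: [0, 0, 0, 0]
2 nonzero rows, so rank(TB) = 2.

2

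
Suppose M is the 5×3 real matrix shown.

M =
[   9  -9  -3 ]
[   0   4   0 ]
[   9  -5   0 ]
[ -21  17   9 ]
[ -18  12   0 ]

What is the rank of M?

Row reduce to echelon form.
R3 ← R3 − R1: [0, 4, 3]
R4 ← R4 + (7/3)·R1: [0, -4, 2]
R5 ← R5 + (2)·R1: [0, -6, -6]
R3 ← R3 − R2: [0, 0, 3]
R4 ← R4 + R2: [0, 0, 2]
R5 ← R5 + (3/2)·R2: [0, 0, -6]
R4 ← R4 − (2/3)·R3: [0, 0, 0]
R5 ← R5 + (2)·R3: [0, 0, 0]
Echelon form has 3 nonzero rows, so rank(M) = 3.

3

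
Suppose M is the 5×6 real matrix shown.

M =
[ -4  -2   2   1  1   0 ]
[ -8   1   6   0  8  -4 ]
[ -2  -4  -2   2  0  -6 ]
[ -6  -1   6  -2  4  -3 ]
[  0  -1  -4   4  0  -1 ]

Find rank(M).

4

Row reduce to echelon form.
R2 ← R2 − (2)·R1: [0, 5, 2, -2, 6, -4]
R3 ← R3 − (1/2)·R1: [0, -3, -3, 3/2, -1/2, -6]
R4 ← R4 − (3/2)·R1: [0, 2, 3, -7/2, 5/2, -3]
R3 ← R3 + (3/5)·R2: [0, 0, -9/5, 3/10, 31/10, -42/5]
R4 ← R4 − (2/5)·R2: [0, 0, 11/5, -27/10, 1/10, -7/5]
R5 ← R5 + (1/5)·R2: [0, 0, -18/5, 18/5, 6/5, -9/5]
R4 ← R4 + (11/9)·R3: [0, 0, 0, -7/3, 35/9, -35/3]
R5 ← R5 − (2)·R3: [0, 0, 0, 3, -5, 15]
R5 ← R5 + (9/7)·R4: [0, 0, 0, 0, 0, 0]
Echelon form has 4 nonzero rows, so rank(M) = 4.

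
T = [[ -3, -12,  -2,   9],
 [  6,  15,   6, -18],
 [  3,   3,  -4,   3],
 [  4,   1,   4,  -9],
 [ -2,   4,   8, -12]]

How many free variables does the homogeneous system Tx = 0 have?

1

Row reduce to echelon form.
R2 ← R2 + (2)·R1: [0, -9, 2, 0]
R3 ← R3 + R1: [0, -9, -6, 12]
R4 ← R4 + (4/3)·R1: [0, -15, 4/3, 3]
R5 ← R5 − (2/3)·R1: [0, 12, 28/3, -18]
R3 ← R3 − R2: [0, 0, -8, 12]
R4 ← R4 − (5/3)·R2: [0, 0, -2, 3]
R5 ← R5 + (4/3)·R2: [0, 0, 12, -18]
R4 ← R4 − (1/4)·R3: [0, 0, 0, 0]
R5 ← R5 + (3/2)·R3: [0, 0, 0, 0]
3 nonzero rows, so rank(T) = 3.
T has 4 columns; by rank–nullity, nullity = 4 − 3 = 1.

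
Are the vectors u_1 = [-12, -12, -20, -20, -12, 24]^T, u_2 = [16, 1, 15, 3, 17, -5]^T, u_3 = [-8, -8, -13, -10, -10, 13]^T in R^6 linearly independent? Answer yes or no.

yes

Form the matrix with these vectors as rows and row reduce.
R2 ← R2 + (4/3)·R1: [0, -15, -35/3, -71/3, 1, 27]
R3 ← R3 − (2/3)·R1: [0, 0, 1/3, 10/3, -2, -3]
3 nonzero rows, so the 3 vectors span a space of dimension 3.
Since 3 = 3, the vectors are linearly independent.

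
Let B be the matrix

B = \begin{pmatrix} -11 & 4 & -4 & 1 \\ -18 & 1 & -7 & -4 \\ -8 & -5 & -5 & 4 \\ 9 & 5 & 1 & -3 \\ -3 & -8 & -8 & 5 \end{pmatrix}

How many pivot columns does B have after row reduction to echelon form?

4

Row reduce to echelon form.
R2 ← R2 − (18/11)·R1: [0, -61/11, -5/11, -62/11]
R3 ← R3 − (8/11)·R1: [0, -87/11, -23/11, 36/11]
R4 ← R4 + (9/11)·R1: [0, 91/11, -25/11, -24/11]
R5 ← R5 − (3/11)·R1: [0, -100/11, -76/11, 52/11]
R3 ← R3 − (87/61)·R2: [0, 0, -88/61, 690/61]
R4 ← R4 + (91/61)·R2: [0, 0, -180/61, -646/61]
R5 ← R5 − (100/61)·R2: [0, 0, -376/61, 852/61]
R4 ← R4 − (45/22)·R3: [0, 0, 0, -371/11]
R5 ← R5 − (47/11)·R3: [0, 0, 0, -378/11]
R5 ← R5 − (54/53)·R4: [0, 0, 0, 0]
Echelon form has 4 nonzero rows, so rank(B) = 4.
Each nonzero row contributes one pivot column: 4 pivot columns.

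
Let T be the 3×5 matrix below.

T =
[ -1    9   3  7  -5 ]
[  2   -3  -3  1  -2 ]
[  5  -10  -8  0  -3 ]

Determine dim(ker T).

Row reduce to echelon form.
R2 ← R2 + (2)·R1: [0, 15, 3, 15, -12]
R3 ← R3 + (5)·R1: [0, 35, 7, 35, -28]
R3 ← R3 − (7/3)·R2: [0, 0, 0, 0, 0]
2 nonzero rows, so rank(T) = 2.
T has 5 columns; by rank–nullity, nullity = 5 − 2 = 3.

3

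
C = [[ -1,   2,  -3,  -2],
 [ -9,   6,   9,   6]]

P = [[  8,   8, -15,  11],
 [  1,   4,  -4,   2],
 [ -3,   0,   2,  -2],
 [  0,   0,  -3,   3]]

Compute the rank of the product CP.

2

First compute CP:
[[  3,   0,   7,  -7],
 [-93, -48, 111, -87]]
Now row reduce the product.
R2 ← R2 + (31)·R1: [0, -48, 328, -304]
2 nonzero rows, so rank(CP) = 2.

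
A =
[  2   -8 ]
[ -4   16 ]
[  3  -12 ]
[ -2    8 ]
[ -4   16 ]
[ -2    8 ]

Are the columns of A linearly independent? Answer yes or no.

no

Row reduce A to echelon form.
R2 ← R2 + (2)·R1: [0, 0]
R3 ← R3 − (3/2)·R1: [0, 0]
R4 ← R4 + R1: [0, 0]
R5 ← R5 + (2)·R1: [0, 0]
R6 ← R6 + R1: [0, 0]
1 pivot among 2 columns.
Only 1 < 2 pivot columns, so the columns are linearly dependent.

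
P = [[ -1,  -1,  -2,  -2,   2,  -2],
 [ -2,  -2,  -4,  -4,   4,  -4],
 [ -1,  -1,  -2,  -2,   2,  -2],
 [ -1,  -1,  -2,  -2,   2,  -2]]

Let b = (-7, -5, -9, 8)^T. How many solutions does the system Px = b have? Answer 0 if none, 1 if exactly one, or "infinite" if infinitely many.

0

Row reduce the augmented matrix [P | b].
R2 ← R2 − (2)·R1: [0, 0, 0, 0, 0, 0, 9]
R3 ← R3 − R1: [0, 0, 0, 0, 0, 0, -2]
R4 ← R4 − R1: [0, 0, 0, 0, 0, 0, 15]
R3 ← R3 + (2/9)·R2: [0, 0, 0, 0, 0, 0, 0]
R4 ← R4 − (5/3)·R2: [0, 0, 0, 0, 0, 0, 0]
The echelon form has 2 nonzero rows; the last pivot sits in the augmented column, so rank(P) = 1 but rank([P|b]) = 2.
Since the ranks differ, the system is inconsistent.
It has no solutions.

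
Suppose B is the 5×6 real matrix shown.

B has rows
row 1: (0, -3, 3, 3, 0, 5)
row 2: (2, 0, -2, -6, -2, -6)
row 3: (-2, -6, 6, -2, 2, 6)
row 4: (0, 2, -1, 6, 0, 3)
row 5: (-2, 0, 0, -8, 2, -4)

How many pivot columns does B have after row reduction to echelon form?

Row reduce to echelon form.
Swap R1 ↔ R2
R3 ← R3 + R1: [0, -6, 4, -8, 0, 0]
R5 ← R5 + R1: [0, 0, -2, -14, 0, -10]
R3 ← R3 − (2)·R2: [0, 0, -2, -14, 0, -10]
R4 ← R4 + (2/3)·R2: [0, 0, 1, 8, 0, 19/3]
R4 ← R4 + (1/2)·R3: [0, 0, 0, 1, 0, 4/3]
R5 ← R5 − R3: [0, 0, 0, 0, 0, 0]
Echelon form has 4 nonzero rows, so rank(B) = 4.
Each nonzero row contributes one pivot column: 4 pivot columns.

4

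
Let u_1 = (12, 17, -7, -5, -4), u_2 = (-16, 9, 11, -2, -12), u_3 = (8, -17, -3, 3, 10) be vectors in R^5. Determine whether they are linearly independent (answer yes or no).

Form the matrix with these vectors as rows and row reduce.
R2 ← R2 + (4/3)·R1: [0, 95/3, 5/3, -26/3, -52/3]
R3 ← R3 − (2/3)·R1: [0, -85/3, 5/3, 19/3, 38/3]
R3 ← R3 + (17/19)·R2: [0, 0, 60/19, -27/19, -54/19]
3 nonzero rows, so the 3 vectors span a space of dimension 3.
Since 3 = 3, the vectors are linearly independent.

yes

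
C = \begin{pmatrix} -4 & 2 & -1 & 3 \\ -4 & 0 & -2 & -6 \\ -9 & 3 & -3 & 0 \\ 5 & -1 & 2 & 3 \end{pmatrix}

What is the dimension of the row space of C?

Row reduce to echelon form.
R2 ← R2 − R1: [0, -2, -1, -9]
R3 ← R3 − (9/4)·R1: [0, -3/2, -3/4, -27/4]
R4 ← R4 + (5/4)·R1: [0, 3/2, 3/4, 27/4]
R3 ← R3 − (3/4)·R2: [0, 0, 0, 0]
R4 ← R4 + (3/4)·R2: [0, 0, 0, 0]
Echelon form has 2 nonzero rows, so rank(C) = 2.
The row space has dimension equal to the rank: 2.

2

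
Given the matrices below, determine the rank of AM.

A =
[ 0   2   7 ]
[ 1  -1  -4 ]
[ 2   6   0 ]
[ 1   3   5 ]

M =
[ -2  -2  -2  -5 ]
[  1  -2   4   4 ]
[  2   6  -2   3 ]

First compute AM:
[[ 16,  38,  -6,  29],
 [-11, -24,   2, -21],
 [  2, -16,  20,  14],
 [ 11,  22,   0,  22]]
Now row reduce the product.
R2 ← R2 + (11/16)·R1: [0, 17/8, -17/8, -17/16]
R3 ← R3 − (1/8)·R1: [0, -83/4, 83/4, 83/8]
R4 ← R4 − (11/16)·R1: [0, -33/8, 33/8, 33/16]
R3 ← R3 + (166/17)·R2: [0, 0, 0, 0]
R4 ← R4 + (33/17)·R2: [0, 0, 0, 0]
2 nonzero rows, so rank(AM) = 2.

2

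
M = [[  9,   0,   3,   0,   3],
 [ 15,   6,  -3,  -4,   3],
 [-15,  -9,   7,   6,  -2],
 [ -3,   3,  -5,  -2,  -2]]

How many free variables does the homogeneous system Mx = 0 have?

3

Row reduce to echelon form.
R2 ← R2 − (5/3)·R1: [0, 6, -8, -4, -2]
R3 ← R3 + (5/3)·R1: [0, -9, 12, 6, 3]
R4 ← R4 + (1/3)·R1: [0, 3, -4, -2, -1]
R3 ← R3 + (3/2)·R2: [0, 0, 0, 0, 0]
R4 ← R4 − (1/2)·R2: [0, 0, 0, 0, 0]
2 nonzero rows, so rank(M) = 2.
M has 5 columns; by rank–nullity, nullity = 5 − 2 = 3.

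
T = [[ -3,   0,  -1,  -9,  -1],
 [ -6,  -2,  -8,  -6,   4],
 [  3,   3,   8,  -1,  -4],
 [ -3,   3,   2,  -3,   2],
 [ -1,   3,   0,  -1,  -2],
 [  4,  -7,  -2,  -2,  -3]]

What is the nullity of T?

1

Row reduce to echelon form.
R2 ← R2 − (2)·R1: [0, -2, -6, 12, 6]
R3 ← R3 + R1: [0, 3, 7, -10, -5]
R4 ← R4 − R1: [0, 3, 3, 6, 3]
R5 ← R5 − (1/3)·R1: [0, 3, 1/3, 2, -5/3]
R6 ← R6 + (4/3)·R1: [0, -7, -10/3, -14, -13/3]
R3 ← R3 + (3/2)·R2: [0, 0, -2, 8, 4]
R4 ← R4 + (3/2)·R2: [0, 0, -6, 24, 12]
R5 ← R5 + (3/2)·R2: [0, 0, -26/3, 20, 22/3]
R6 ← R6 − (7/2)·R2: [0, 0, 53/3, -56, -76/3]
R4 ← R4 − (3)·R3: [0, 0, 0, 0, 0]
R5 ← R5 − (13/3)·R3: [0, 0, 0, -44/3, -10]
R6 ← R6 + (53/6)·R3: [0, 0, 0, 44/3, 10]
Swap R4 ↔ R5
R6 ← R6 + R4: [0, 0, 0, 0, 0]
4 nonzero rows, so rank(T) = 4.
T has 5 columns; by rank–nullity, nullity = 5 − 4 = 1.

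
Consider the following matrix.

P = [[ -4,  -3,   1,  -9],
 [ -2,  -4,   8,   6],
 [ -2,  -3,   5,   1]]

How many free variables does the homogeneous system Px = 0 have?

Row reduce to echelon form.
R2 ← R2 − (1/2)·R1: [0, -5/2, 15/2, 21/2]
R3 ← R3 − (1/2)·R1: [0, -3/2, 9/2, 11/2]
R3 ← R3 − (3/5)·R2: [0, 0, 0, -4/5]
3 nonzero rows, so rank(P) = 3.
P has 4 columns; by rank–nullity, nullity = 4 − 3 = 1.

1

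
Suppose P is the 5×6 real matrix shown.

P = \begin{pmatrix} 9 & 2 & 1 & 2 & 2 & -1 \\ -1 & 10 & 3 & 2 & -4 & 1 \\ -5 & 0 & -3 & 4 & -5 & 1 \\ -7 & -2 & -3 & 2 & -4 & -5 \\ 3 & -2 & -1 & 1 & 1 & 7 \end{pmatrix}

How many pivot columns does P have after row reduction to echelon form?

Row reduce to echelon form.
R2 ← R2 + (1/9)·R1: [0, 92/9, 28/9, 20/9, -34/9, 8/9]
R3 ← R3 + (5/9)·R1: [0, 10/9, -22/9, 46/9, -35/9, 4/9]
R4 ← R4 + (7/9)·R1: [0, -4/9, -20/9, 32/9, -22/9, -52/9]
R5 ← R5 − (1/3)·R1: [0, -8/3, -4/3, 1/3, 1/3, 22/3]
R3 ← R3 − (5/46)·R2: [0, 0, -64/23, 112/23, -80/23, 8/23]
R4 ← R4 + (1/23)·R2: [0, 0, -48/23, 84/23, -60/23, -132/23]
R5 ← R5 + (6/23)·R2: [0, 0, -12/23, 21/23, -15/23, 174/23]
R4 ← R4 − (3/4)·R3: [0, 0, 0, 0, 0, -6]
R5 ← R5 − (3/16)·R3: [0, 0, 0, 0, 0, 15/2]
R5 ← R5 + (5/4)·R4: [0, 0, 0, 0, 0, 0]
Echelon form has 4 nonzero rows, so rank(P) = 4.
Each nonzero row contributes one pivot column: 4 pivot columns.

4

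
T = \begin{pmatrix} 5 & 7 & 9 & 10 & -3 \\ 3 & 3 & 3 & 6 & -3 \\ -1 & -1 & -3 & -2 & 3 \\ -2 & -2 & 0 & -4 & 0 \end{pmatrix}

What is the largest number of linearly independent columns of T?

Row reduce to echelon form.
R2 ← R2 − (3/5)·R1: [0, -6/5, -12/5, 0, -6/5]
R3 ← R3 + (1/5)·R1: [0, 2/5, -6/5, 0, 12/5]
R4 ← R4 + (2/5)·R1: [0, 4/5, 18/5, 0, -6/5]
R3 ← R3 + (1/3)·R2: [0, 0, -2, 0, 2]
R4 ← R4 + (2/3)·R2: [0, 0, 2, 0, -2]
R4 ← R4 + R3: [0, 0, 0, 0, 0]
Echelon form has 3 nonzero rows, so rank(T) = 3.
The rank gives the maximum number of linearly independent columns: 3.

3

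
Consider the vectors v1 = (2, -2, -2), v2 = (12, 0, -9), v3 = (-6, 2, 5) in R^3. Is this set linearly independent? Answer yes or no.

Form the matrix with these vectors as rows and row reduce.
R2 ← R2 − (6)·R1: [0, 12, 3]
R3 ← R3 + (3)·R1: [0, -4, -1]
R3 ← R3 + (1/3)·R2: [0, 0, 0]
2 nonzero rows, so the 3 vectors span a space of dimension 2.
Since 2 < 3, the vectors are linearly dependent.

no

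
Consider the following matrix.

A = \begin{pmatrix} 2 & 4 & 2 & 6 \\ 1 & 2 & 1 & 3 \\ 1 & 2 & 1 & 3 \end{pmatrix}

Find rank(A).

1

Row reduce to echelon form.
R2 ← R2 − (1/2)·R1: [0, 0, 0, 0]
R3 ← R3 − (1/2)·R1: [0, 0, 0, 0]
Echelon form has 1 nonzero row, so rank(A) = 1.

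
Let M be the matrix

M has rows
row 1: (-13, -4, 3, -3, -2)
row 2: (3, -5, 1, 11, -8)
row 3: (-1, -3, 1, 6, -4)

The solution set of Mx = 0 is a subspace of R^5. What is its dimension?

Row reduce to echelon form.
R2 ← R2 + (3/13)·R1: [0, -77/13, 22/13, 134/13, -110/13]
R3 ← R3 − (1/13)·R1: [0, -35/13, 10/13, 81/13, -50/13]
R3 ← R3 − (5/11)·R2: [0, 0, 0, 17/11, 0]
3 nonzero rows, so rank(M) = 3.
M has 5 columns; by rank–nullity, nullity = 5 − 3 = 2.

2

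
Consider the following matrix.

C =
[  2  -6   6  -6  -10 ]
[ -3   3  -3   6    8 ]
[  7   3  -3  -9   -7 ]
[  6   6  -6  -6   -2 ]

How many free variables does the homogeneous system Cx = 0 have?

Row reduce to echelon form.
R2 ← R2 + (3/2)·R1: [0, -6, 6, -3, -7]
R3 ← R3 − (7/2)·R1: [0, 24, -24, 12, 28]
R4 ← R4 − (3)·R1: [0, 24, -24, 12, 28]
R3 ← R3 + (4)·R2: [0, 0, 0, 0, 0]
R4 ← R4 + (4)·R2: [0, 0, 0, 0, 0]
2 nonzero rows, so rank(C) = 2.
C has 5 columns; by rank–nullity, nullity = 5 − 2 = 3.

3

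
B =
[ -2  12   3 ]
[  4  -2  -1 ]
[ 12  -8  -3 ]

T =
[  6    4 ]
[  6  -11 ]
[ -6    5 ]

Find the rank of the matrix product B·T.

2

First compute BT:
[[ 42, -125],
 [ 18,  33],
 [ 42, 121]]
Now row reduce the product.
R2 ← R2 − (3/7)·R1: [0, 606/7]
R3 ← R3 − R1: [0, 246]
R3 ← R3 − (287/101)·R2: [0, 0]
2 nonzero rows, so rank(BT) = 2.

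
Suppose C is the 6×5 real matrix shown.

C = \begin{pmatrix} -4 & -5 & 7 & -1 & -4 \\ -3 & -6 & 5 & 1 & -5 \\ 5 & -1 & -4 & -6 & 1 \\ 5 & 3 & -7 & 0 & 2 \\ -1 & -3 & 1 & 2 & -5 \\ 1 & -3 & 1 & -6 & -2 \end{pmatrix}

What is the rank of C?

Row reduce to echelon form.
R2 ← R2 − (3/4)·R1: [0, -9/4, -1/4, 7/4, -2]
R3 ← R3 + (5/4)·R1: [0, -29/4, 19/4, -29/4, -4]
R4 ← R4 + (5/4)·R1: [0, -13/4, 7/4, -5/4, -3]
R5 ← R5 − (1/4)·R1: [0, -7/4, -3/4, 9/4, -4]
R6 ← R6 + (1/4)·R1: [0, -17/4, 11/4, -25/4, -3]
R3 ← R3 − (29/9)·R2: [0, 0, 50/9, -116/9, 22/9]
R4 ← R4 − (13/9)·R2: [0, 0, 19/9, -34/9, -1/9]
R5 ← R5 − (7/9)·R2: [0, 0, -5/9, 8/9, -22/9]
R6 ← R6 − (17/9)·R2: [0, 0, 29/9, -86/9, 7/9]
R4 ← R4 − (19/50)·R3: [0, 0, 0, 28/25, -26/25]
R5 ← R5 + (1/10)·R3: [0, 0, 0, -2/5, -11/5]
R6 ← R6 − (29/50)·R3: [0, 0, 0, -52/25, -16/25]
R5 ← R5 + (5/14)·R4: [0, 0, 0, 0, -18/7]
R6 ← R6 + (13/7)·R4: [0, 0, 0, 0, -18/7]
R6 ← R6 − R5: [0, 0, 0, 0, 0]
Echelon form has 5 nonzero rows, so rank(C) = 5.

5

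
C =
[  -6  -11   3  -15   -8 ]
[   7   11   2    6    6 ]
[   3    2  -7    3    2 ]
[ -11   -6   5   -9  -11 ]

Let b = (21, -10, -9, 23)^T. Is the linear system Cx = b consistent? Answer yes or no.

Row reduce the augmented matrix [C | b].
R2 ← R2 + (7/6)·R1: [0, -11/6, 11/2, -23/2, -10/3, 29/2]
R3 ← R3 + (1/2)·R1: [0, -7/2, -11/2, -9/2, -2, 3/2]
R4 ← R4 − (11/6)·R1: [0, 85/6, -1/2, 37/2, 11/3, -31/2]
R3 ← R3 − (21/11)·R2: [0, 0, -16, 192/11, 48/11, -288/11]
R4 ← R4 + (85/11)·R2: [0, 0, 42, -774/11, -243/11, 1062/11]
R4 ← R4 + (21/8)·R3: [0, 0, 0, -270/11, -117/11, 306/11]
The echelon form has 4 nonzero rows, and every pivot lies in the first 5 columns, so rank(C) = rank([C|b]) = 4.
The system is consistent.

yes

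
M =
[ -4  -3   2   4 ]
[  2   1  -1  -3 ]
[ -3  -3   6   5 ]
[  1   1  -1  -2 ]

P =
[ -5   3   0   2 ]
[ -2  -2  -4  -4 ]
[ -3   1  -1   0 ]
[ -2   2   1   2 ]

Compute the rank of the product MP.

First compute MP:
[[ 12,   4,  14,  12],
 [ -3,  -3,  -6,  -6],
 [ -7,  13,  11,  16],
 [  0,  -4,  -5,  -6]]
Now row reduce the product.
R2 ← R2 + (1/4)·R1: [0, -2, -5/2, -3]
R3 ← R3 + (7/12)·R1: [0, 46/3, 115/6, 23]
R3 ← R3 + (23/3)·R2: [0, 0, 0, 0]
R4 ← R4 − (2)·R2: [0, 0, 0, 0]
2 nonzero rows, so rank(MP) = 2.

2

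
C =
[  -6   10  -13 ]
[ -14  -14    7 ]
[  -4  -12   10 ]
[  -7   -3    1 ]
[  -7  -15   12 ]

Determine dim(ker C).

0

Row reduce to echelon form.
R2 ← R2 − (7/3)·R1: [0, -112/3, 112/3]
R3 ← R3 − (2/3)·R1: [0, -56/3, 56/3]
R4 ← R4 − (7/6)·R1: [0, -44/3, 97/6]
R5 ← R5 − (7/6)·R1: [0, -80/3, 163/6]
R3 ← R3 − (1/2)·R2: [0, 0, 0]
R4 ← R4 − (11/28)·R2: [0, 0, 3/2]
R5 ← R5 − (5/7)·R2: [0, 0, 1/2]
Swap R3 ↔ R4
R5 ← R5 − (1/3)·R3: [0, 0, 0]
3 nonzero rows, so rank(C) = 3.
C has 3 columns; by rank–nullity, nullity = 3 − 3 = 0.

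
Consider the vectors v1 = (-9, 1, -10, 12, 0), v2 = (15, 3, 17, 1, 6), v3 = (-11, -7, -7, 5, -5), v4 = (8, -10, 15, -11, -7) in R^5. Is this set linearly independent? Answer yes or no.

Form the matrix with these vectors as rows and row reduce.
R2 ← R2 + (5/3)·R1: [0, 14/3, 1/3, 21, 6]
R3 ← R3 − (11/9)·R1: [0, -74/9, 47/9, -29/3, -5]
R4 ← R4 + (8/9)·R1: [0, -82/9, 55/9, -1/3, -7]
R3 ← R3 + (37/21)·R2: [0, 0, 122/21, 82/3, 39/7]
R4 ← R4 + (41/21)·R2: [0, 0, 142/21, 122/3, 33/7]
R4 ← R4 − (71/61)·R3: [0, 0, 0, 540/61, -108/61]
4 nonzero rows, so the 4 vectors span a space of dimension 4.
Since 4 = 4, the vectors are linearly independent.

yes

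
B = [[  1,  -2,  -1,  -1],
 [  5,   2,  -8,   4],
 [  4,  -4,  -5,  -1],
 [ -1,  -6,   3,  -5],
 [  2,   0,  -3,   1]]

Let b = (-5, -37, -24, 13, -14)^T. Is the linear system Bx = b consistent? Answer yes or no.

yes

Row reduce the augmented matrix [B | b].
R2 ← R2 − (5)·R1: [0, 12, -3, 9, -12]
R3 ← R3 − (4)·R1: [0, 4, -1, 3, -4]
R4 ← R4 + R1: [0, -8, 2, -6, 8]
R5 ← R5 − (2)·R1: [0, 4, -1, 3, -4]
R3 ← R3 − (1/3)·R2: [0, 0, 0, 0, 0]
R4 ← R4 + (2/3)·R2: [0, 0, 0, 0, 0]
R5 ← R5 − (1/3)·R2: [0, 0, 0, 0, 0]
The echelon form has 2 nonzero rows, and every pivot lies in the first 4 columns, so rank(B) = rank([B|b]) = 2.
The system is consistent.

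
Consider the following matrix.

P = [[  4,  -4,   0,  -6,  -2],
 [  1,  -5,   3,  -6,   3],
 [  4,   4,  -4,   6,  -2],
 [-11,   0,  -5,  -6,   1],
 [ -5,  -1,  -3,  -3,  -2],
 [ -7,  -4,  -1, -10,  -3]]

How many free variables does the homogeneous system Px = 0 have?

Row reduce to echelon form.
R2 ← R2 − (1/4)·R1: [0, -4, 3, -9/2, 7/2]
R3 ← R3 − R1: [0, 8, -4, 12, 0]
R4 ← R4 + (11/4)·R1: [0, -11, -5, -45/2, -9/2]
R5 ← R5 + (5/4)·R1: [0, -6, -3, -21/2, -9/2]
R6 ← R6 + (7/4)·R1: [0, -11, -1, -41/2, -13/2]
R3 ← R3 + (2)·R2: [0, 0, 2, 3, 7]
R4 ← R4 − (11/4)·R2: [0, 0, -53/4, -81/8, -113/8]
R5 ← R5 − (3/2)·R2: [0, 0, -15/2, -15/4, -39/4]
R6 ← R6 − (11/4)·R2: [0, 0, -37/4, -65/8, -129/8]
R4 ← R4 + (53/8)·R3: [0, 0, 0, 39/4, 129/4]
R5 ← R5 + (15/4)·R3: [0, 0, 0, 15/2, 33/2]
R6 ← R6 + (37/8)·R3: [0, 0, 0, 23/4, 65/4]
R5 ← R5 − (10/13)·R4: [0, 0, 0, 0, -108/13]
R6 ← R6 − (23/39)·R4: [0, 0, 0, 0, -36/13]
R6 ← R6 − (1/3)·R5: [0, 0, 0, 0, 0]
5 nonzero rows, so rank(P) = 5.
P has 5 columns; by rank–nullity, nullity = 5 − 5 = 0.

0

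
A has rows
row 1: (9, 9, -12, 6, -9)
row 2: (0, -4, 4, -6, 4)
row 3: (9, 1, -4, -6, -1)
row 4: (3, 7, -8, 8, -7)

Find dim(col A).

Row reduce to echelon form.
R3 ← R3 − R1: [0, -8, 8, -12, 8]
R4 ← R4 − (1/3)·R1: [0, 4, -4, 6, -4]
R3 ← R3 − (2)·R2: [0, 0, 0, 0, 0]
R4 ← R4 + R2: [0, 0, 0, 0, 0]
Echelon form has 2 nonzero rows, so rank(A) = 2.
The column space has dimension equal to the rank: 2.

2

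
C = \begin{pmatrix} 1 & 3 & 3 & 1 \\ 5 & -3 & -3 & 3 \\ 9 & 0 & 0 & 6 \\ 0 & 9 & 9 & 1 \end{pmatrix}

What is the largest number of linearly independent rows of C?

Row reduce to echelon form.
R2 ← R2 − (5)·R1: [0, -18, -18, -2]
R3 ← R3 − (9)·R1: [0, -27, -27, -3]
R3 ← R3 − (3/2)·R2: [0, 0, 0, 0]
R4 ← R4 + (1/2)·R2: [0, 0, 0, 0]
Echelon form has 2 nonzero rows, so rank(C) = 2.
The rank gives the maximum number of linearly independent rows: 2.

2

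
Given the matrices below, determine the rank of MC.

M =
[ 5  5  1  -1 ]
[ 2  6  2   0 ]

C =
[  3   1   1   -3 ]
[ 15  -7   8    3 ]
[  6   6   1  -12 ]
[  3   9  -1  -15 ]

2

First compute MC:
[[ 93, -33,  47,   3],
 [108, -28,  52, -12]]
Now row reduce the product.
R2 ← R2 − (36/31)·R1: [0, 320/31, -80/31, -480/31]
2 nonzero rows, so rank(MC) = 2.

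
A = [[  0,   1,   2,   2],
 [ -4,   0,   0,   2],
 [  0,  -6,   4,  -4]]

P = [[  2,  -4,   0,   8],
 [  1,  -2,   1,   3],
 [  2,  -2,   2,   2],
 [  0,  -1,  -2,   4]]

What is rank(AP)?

3

First compute AP:
[[  5,  -8,   1,  15],
 [ -8,  14,  -4, -24],
 [  2,   8,  10, -26]]
Now row reduce the product.
R2 ← R2 + (8/5)·R1: [0, 6/5, -12/5, 0]
R3 ← R3 − (2/5)·R1: [0, 56/5, 48/5, -32]
R3 ← R3 − (28/3)·R2: [0, 0, 32, -32]
3 nonzero rows, so rank(AP) = 3.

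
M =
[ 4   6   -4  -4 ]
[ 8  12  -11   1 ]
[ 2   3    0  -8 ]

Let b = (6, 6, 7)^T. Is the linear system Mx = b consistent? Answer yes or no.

yes

Row reduce the augmented matrix [M | b].
R2 ← R2 − (2)·R1: [0, 0, -3, 9, -6]
R3 ← R3 − (1/2)·R1: [0, 0, 2, -6, 4]
R3 ← R3 + (2/3)·R2: [0, 0, 0, 0, 0]
The echelon form has 2 nonzero rows, and every pivot lies in the first 4 columns, so rank(M) = rank([M|b]) = 2.
The system is consistent.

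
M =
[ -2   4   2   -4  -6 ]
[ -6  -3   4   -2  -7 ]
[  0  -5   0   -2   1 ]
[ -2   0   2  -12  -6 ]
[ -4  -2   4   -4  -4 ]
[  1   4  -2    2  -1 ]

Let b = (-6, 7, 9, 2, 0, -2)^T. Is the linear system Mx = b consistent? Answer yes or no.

Row reduce the augmented matrix [M | b].
R2 ← R2 − (3)·R1: [0, -15, -2, 10, 11, 25]
R4 ← R4 − R1: [0, -4, 0, -8, 0, 8]
R5 ← R5 − (2)·R1: [0, -10, 0, 4, 8, 12]
R6 ← R6 + (1/2)·R1: [0, 6, -1, 0, -4, -5]
R3 ← R3 − (1/3)·R2: [0, 0, 2/3, -16/3, -8/3, 2/3]
R4 ← R4 − (4/15)·R2: [0, 0, 8/15, -32/3, -44/15, 4/3]
R5 ← R5 − (2/3)·R2: [0, 0, 4/3, -8/3, 2/3, -14/3]
R6 ← R6 + (2/5)·R2: [0, 0, -9/5, 4, 2/5, 5]
R4 ← R4 − (4/5)·R3: [0, 0, 0, -32/5, -4/5, 4/5]
R5 ← R5 − (2)·R3: [0, 0, 0, 8, 6, -6]
R6 ← R6 + (27/10)·R3: [0, 0, 0, -52/5, -34/5, 34/5]
R5 ← R5 + (5/4)·R4: [0, 0, 0, 0, 5, -5]
R6 ← R6 − (13/8)·R4: [0, 0, 0, 0, -11/2, 11/2]
R6 ← R6 + (11/10)·R5: [0, 0, 0, 0, 0, 0]
The echelon form has 5 nonzero rows, and every pivot lies in the first 5 columns, so rank(M) = rank([M|b]) = 5.
The system is consistent.

yes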